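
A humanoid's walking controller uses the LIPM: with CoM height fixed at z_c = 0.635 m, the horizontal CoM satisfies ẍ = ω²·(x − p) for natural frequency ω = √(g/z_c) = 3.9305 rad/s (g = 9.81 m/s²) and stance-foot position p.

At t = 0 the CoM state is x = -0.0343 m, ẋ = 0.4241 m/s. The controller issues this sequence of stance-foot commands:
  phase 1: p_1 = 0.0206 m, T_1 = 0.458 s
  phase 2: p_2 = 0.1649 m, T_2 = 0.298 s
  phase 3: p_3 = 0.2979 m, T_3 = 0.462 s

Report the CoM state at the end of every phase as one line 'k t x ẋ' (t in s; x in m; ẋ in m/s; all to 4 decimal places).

1 0.4580 0.1675 0.6831
2 0.7560 0.4229 1.2226
3 1.2180 1.6228 5.3267

phase 1: p=0.0206, T=0.458, ωT=1.800169, cosh=3.107970, sinh=2.942699; start (x,ẋ)=(-0.034300, 0.424100) → end (x,ẋ)=(0.167489, 0.683101)
phase 2: p=0.1649, T=0.298, ωT=1.171289, cosh=1.768058, sinh=1.458091; start (x,ẋ)=(0.167489, 0.683101) → end (x,ẋ)=(0.422886, 1.222600)
phase 3: p=0.2979, T=0.462, ωT=1.815891, cosh=3.154622, sinh=2.991929; start (x,ẋ)=(0.422886, 1.222600) → end (x,ẋ)=(1.622838, 5.326654)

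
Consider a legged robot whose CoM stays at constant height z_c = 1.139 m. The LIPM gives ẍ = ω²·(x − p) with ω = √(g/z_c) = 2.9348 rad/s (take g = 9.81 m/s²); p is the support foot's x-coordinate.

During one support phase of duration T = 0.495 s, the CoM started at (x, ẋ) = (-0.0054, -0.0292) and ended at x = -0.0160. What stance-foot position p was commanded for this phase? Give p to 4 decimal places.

p = -0.0130

ωT = 2.9348·0.495 = 1.452726; cosh(ωT) = 2.254342, sinh(ωT) = 2.020410
x(T) = p + (x₀−p)·cosh(ωT) + (ẋ₀/ω)·sinh(ωT) ⇒ p·(1 − cosh) = x(T) − x₀·cosh − (ẋ₀/ω)·sinh
numerator   = -0.0160 − (-0.0054)·2.254342 − (-0.0292/2.9348)·2.020410 = 0.016276
denominator = 1 − 2.254342 = -1.254342
p = 0.016276 / -1.254342 = -0.0130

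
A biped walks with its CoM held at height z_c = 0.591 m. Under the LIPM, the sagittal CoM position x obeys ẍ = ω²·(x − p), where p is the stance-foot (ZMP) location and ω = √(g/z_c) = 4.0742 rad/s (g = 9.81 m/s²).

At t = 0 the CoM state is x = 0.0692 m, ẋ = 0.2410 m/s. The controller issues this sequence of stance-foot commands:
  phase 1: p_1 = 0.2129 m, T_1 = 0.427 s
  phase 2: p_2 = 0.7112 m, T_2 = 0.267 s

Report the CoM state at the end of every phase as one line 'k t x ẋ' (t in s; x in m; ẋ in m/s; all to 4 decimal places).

1 0.4270 -0.0457 -0.9084
2 0.6940 -0.8327 -5.5573

phase 1: p=0.2129, T=0.427, ωT=1.739683, cosh=2.935558, sinh=2.759982; start (x,ẋ)=(0.069200, 0.241000) → end (x,ẋ)=(-0.045679, -0.908397)
phase 2: p=0.7112, T=0.267, ωT=1.087811, cosh=1.652362, sinh=1.315409; start (x,ẋ)=(-0.045679, -0.908397) → end (x,ẋ)=(-0.832727, -5.557298)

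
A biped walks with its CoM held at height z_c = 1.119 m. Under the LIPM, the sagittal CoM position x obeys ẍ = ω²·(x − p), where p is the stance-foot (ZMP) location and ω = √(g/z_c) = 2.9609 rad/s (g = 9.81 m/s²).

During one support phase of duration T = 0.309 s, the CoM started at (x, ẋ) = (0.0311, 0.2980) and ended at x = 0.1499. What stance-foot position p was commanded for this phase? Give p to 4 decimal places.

ωT = 2.9609·0.309 = 0.914918; cosh(ωT) = 1.448560, sinh(ωT) = 1.048011
x(T) = p + (x₀−p)·cosh(ωT) + (ẋ₀/ω)·sinh(ωT) ⇒ p·(1 − cosh) = x(T) − x₀·cosh − (ẋ₀/ω)·sinh
numerator   = 0.1499 − (0.0311)·1.448560 − (0.2980/2.9609)·1.048011 = -0.000627
denominator = 1 − 1.448560 = -0.448560
p = -0.000627 / -0.448560 = 0.0014

p = 0.0014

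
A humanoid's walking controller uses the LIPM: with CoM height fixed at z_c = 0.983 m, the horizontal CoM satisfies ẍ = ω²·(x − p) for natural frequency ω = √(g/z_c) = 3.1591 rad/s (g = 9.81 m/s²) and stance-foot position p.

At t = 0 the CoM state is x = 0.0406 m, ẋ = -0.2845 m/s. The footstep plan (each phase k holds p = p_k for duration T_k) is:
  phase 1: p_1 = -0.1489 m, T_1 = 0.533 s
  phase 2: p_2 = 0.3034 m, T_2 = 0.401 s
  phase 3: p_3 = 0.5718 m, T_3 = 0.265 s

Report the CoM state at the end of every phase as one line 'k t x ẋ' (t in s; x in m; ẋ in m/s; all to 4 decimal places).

phase 1: p=-0.1489, T=0.533, ωT=1.683800, cosh=2.785826, sinh=2.600159; start (x,ẋ)=(0.040600, -0.284500) → end (x,ẋ)=(0.144851, 0.764016)
phase 2: p=0.3034, T=0.401, ωT=1.266799, cosh=1.915602, sinh=1.633870; start (x,ẋ)=(0.144851, 0.764016) → end (x,ẋ)=(0.394828, 0.645190)
phase 3: p=0.5718, T=0.265, ωT=0.837162, cosh=1.371369, sinh=0.938432; start (x,ẋ)=(0.394828, 0.645190) → end (x,ẋ)=(0.520764, 0.360143)

1 0.5330 0.1449 0.7640
2 0.9340 0.3948 0.6452
3 1.1990 0.5208 0.3601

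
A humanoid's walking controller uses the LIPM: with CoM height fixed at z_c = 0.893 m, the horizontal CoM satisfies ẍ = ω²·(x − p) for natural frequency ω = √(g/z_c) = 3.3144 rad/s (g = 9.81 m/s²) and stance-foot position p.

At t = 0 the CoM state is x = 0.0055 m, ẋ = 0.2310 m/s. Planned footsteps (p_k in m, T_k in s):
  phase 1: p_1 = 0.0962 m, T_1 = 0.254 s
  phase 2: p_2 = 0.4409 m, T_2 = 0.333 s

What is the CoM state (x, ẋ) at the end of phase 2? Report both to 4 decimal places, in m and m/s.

phase 1: p=0.0962, T=0.254, ωT=0.841858, cosh=1.375792, sinh=0.944882; start (x,ẋ)=(0.005500, 0.231000) → end (x,ẋ)=(0.037270, 0.033761)
phase 2: p=0.4409, T=0.333, ωT=1.103695, cosh=1.673465, sinh=1.341822; start (x,ẋ)=(0.037270, 0.033761) → end (x,ẋ)=(-0.220893, -1.738580)

x = -0.2209, ẋ = -1.7386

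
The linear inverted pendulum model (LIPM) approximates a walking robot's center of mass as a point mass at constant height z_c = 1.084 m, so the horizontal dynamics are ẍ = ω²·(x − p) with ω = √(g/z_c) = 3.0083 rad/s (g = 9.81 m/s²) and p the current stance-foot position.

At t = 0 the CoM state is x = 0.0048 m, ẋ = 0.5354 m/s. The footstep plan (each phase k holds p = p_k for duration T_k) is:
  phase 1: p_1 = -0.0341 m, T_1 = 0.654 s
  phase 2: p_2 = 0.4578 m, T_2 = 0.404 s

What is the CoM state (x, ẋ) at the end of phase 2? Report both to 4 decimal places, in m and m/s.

x = 2.1676, ẋ = 5.5998

phase 1: p=-0.0341, T=0.654, ωT=1.967428, cosh=3.646037, sinh=3.506221; start (x,ẋ)=(0.004800, 0.535400) → end (x,ẋ)=(0.731748, 2.362396)
phase 2: p=0.4578, T=0.404, ωT=1.215353, cosh=1.834045, sinh=1.537440; start (x,ẋ)=(0.731748, 2.362396) → end (x,ẋ)=(2.167573, 5.599773)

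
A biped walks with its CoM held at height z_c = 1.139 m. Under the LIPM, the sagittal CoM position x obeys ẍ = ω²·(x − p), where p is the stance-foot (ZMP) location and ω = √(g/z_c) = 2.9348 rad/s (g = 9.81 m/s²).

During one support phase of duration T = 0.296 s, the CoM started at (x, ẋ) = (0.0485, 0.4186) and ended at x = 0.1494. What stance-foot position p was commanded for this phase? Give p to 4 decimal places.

p = 0.1461

ωT = 2.9348·0.296 = 0.868701; cosh(ωT) = 1.401654, sinh(ωT) = 0.982158
x(T) = p + (x₀−p)·cosh(ωT) + (ẋ₀/ω)·sinh(ωT) ⇒ p·(1 − cosh) = x(T) − x₀·cosh − (ẋ₀/ω)·sinh
numerator   = 0.1494 − (0.0485)·1.401654 − (0.4186/2.9348)·0.982158 = -0.058669
denominator = 1 − 1.401654 = -0.401654
p = -0.058669 / -0.401654 = 0.1461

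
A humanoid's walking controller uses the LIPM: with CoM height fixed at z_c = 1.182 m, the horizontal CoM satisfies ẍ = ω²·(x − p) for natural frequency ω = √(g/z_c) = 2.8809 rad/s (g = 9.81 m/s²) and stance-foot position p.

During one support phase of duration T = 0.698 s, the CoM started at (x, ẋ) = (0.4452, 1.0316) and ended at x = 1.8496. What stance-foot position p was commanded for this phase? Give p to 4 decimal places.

ωT = 2.8809·0.698 = 2.010868; cosh(ωT) = 3.801836, sinh(ωT) = 3.667964
x(T) = p + (x₀−p)·cosh(ωT) + (ẋ₀/ω)·sinh(ωT) ⇒ p·(1 − cosh) = x(T) − x₀·cosh − (ẋ₀/ω)·sinh
numerator   = 1.8496 − (0.4452)·3.801836 − (1.0316/2.8809)·3.667964 = -1.156411
denominator = 1 − 3.801836 = -2.801836
p = -1.156411 / -2.801836 = 0.4127

p = 0.4127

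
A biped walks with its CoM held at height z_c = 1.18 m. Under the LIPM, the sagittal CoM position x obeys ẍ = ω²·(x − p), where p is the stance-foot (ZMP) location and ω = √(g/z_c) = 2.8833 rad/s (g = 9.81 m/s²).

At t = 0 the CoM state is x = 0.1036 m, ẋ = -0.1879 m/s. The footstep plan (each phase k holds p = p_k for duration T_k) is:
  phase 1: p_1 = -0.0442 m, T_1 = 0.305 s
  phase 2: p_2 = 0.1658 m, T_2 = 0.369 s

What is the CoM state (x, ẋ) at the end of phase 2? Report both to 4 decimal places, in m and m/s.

phase 1: p=-0.0442, T=0.305, ωT=0.879407, cosh=1.412249, sinh=0.997220; start (x,ẋ)=(0.103600, -0.187900) → end (x,ẋ)=(0.099543, 0.159605)
phase 2: p=0.1658, T=0.369, ωT=1.063938, cosh=1.621427, sinh=1.276332; start (x,ẋ)=(0.099543, 0.159605) → end (x,ẋ)=(0.129021, 0.014960)

x = 0.1290, ẋ = 0.0150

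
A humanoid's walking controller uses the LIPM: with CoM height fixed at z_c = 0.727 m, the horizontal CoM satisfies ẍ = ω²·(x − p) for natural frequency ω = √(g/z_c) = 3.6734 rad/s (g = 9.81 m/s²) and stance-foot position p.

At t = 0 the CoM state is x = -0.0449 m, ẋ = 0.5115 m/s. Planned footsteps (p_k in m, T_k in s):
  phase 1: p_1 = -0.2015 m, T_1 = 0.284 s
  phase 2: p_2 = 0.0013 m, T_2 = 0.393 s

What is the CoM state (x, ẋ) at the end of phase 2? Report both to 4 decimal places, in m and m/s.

phase 1: p=-0.2015, T=0.284, ωT=1.043246, cosh=1.595362, sinh=1.243053; start (x,ẋ)=(-0.044900, 0.511500) → end (x,ẋ)=(0.221422, 1.531099)
phase 2: p=0.0013, T=0.393, ωT=1.443646, cosh=2.236089, sinh=2.000024; start (x,ẋ)=(0.221422, 1.531099) → end (x,ẋ)=(1.327136, 5.040884)

x = 1.3271, ẋ = 5.0409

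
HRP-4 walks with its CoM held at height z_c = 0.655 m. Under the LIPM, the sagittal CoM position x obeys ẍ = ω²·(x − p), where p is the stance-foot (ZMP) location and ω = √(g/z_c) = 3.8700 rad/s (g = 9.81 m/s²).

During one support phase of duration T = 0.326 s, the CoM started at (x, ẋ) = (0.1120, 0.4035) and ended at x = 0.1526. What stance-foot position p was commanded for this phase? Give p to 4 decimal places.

p = 0.2539

ωT = 3.8700·0.326 = 1.261620; cosh(ωT) = 1.907166, sinh(ωT) = 1.623971
x(T) = p + (x₀−p)·cosh(ωT) + (ẋ₀/ω)·sinh(ωT) ⇒ p·(1 − cosh) = x(T) − x₀·cosh − (ẋ₀/ω)·sinh
numerator   = 0.1526 − (0.1120)·1.907166 − (0.4035/3.8700)·1.623971 = -0.230324
denominator = 1 − 1.907166 = -0.907166
p = -0.230324 / -0.907166 = 0.2539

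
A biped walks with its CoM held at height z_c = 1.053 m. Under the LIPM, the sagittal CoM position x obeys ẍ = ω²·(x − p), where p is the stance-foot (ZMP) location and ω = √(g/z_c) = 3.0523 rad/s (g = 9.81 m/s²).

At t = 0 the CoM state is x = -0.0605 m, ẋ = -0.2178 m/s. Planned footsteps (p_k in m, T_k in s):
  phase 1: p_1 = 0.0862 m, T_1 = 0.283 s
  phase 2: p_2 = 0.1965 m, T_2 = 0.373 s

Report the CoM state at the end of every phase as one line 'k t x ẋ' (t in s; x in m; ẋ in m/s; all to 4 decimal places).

1 0.2830 -0.1883 -0.7409
2 0.6560 -0.8059 -2.9208

phase 1: p=0.0862, T=0.283, ωT=0.863801, cosh=1.396858, sinh=0.975302; start (x,ẋ)=(-0.060500, -0.217800) → end (x,ẋ)=(-0.188313, -0.740949)
phase 2: p=0.1965, T=0.373, ωT=1.138508, cosh=1.721201, sinh=1.400905; start (x,ẋ)=(-0.188313, -0.740949) → end (x,ẋ)=(-0.805911, -2.920775)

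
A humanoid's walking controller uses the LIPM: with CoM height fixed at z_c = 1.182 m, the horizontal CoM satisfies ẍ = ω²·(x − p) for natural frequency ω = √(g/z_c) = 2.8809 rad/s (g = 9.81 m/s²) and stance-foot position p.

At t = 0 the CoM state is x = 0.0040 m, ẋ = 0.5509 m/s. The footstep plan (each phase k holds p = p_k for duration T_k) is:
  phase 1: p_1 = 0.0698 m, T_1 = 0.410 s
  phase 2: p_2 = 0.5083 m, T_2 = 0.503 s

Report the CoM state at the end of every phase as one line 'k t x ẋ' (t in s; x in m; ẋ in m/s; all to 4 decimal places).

1 0.4100 0.2347 0.7023
2 0.9130 0.3840 -0.0081

phase 1: p=0.0698, T=0.410, ωT=1.181169, cosh=1.782550, sinh=1.475631; start (x,ẋ)=(0.004000, 0.550900) → end (x,ẋ)=(0.234686, 0.702282)
phase 2: p=0.5083, T=0.503, ωT=1.449093, cosh=2.247016, sinh=2.012233; start (x,ẋ)=(0.234686, 0.702282) → end (x,ẋ)=(0.384009, -0.008116)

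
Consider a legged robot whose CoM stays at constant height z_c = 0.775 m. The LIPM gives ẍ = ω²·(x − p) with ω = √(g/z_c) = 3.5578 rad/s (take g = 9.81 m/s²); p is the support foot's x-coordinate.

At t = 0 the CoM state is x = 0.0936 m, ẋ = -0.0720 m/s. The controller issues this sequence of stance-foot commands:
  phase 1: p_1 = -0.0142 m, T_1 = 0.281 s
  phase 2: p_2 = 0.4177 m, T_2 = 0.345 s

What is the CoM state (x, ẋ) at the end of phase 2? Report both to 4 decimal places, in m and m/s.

x = 0.0304, ẋ = -0.9767

phase 1: p=-0.0142, T=0.281, ωT=0.999742, cosh=1.542777, sinh=1.174803; start (x,ẋ)=(0.093600, -0.072000) → end (x,ẋ)=(0.128337, 0.339493)
phase 2: p=0.4177, T=0.345, ωT=1.227441, cosh=1.852764, sinh=1.559722; start (x,ẋ)=(0.128337, 0.339493) → end (x,ẋ)=(0.030410, -0.976729)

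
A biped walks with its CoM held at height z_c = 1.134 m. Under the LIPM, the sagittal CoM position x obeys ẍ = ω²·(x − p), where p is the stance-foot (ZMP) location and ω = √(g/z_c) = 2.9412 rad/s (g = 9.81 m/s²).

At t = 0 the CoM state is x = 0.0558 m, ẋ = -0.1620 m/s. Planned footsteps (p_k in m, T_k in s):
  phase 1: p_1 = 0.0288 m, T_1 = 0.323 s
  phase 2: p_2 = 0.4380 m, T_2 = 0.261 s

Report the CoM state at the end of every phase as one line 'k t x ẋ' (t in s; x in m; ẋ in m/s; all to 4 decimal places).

1 0.3230 0.0084 -0.1535
2 0.5840 -0.1687 -1.2691

phase 1: p=0.0288, T=0.323, ωT=0.950008, cosh=1.486234, sinh=1.099496; start (x,ẋ)=(0.055800, -0.162000) → end (x,ẋ)=(0.008369, -0.153456)
phase 2: p=0.4380, T=0.261, ωT=0.767653, cosh=1.309402, sinh=0.845301; start (x,ẋ)=(0.008369, -0.153456) → end (x,ẋ)=(-0.168664, -1.269086)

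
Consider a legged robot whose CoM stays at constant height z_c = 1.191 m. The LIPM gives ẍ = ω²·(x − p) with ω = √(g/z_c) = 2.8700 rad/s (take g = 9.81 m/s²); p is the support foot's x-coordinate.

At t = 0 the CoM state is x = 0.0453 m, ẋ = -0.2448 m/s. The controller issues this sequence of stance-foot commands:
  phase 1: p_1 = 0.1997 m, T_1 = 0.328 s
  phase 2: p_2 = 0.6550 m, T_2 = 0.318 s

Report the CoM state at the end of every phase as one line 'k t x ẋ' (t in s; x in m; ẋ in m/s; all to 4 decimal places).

1 0.3280 -0.1210 -0.8431
2 0.6460 -0.7741 -3.5460

phase 1: p=0.1997, T=0.328, ωT=0.941360, cosh=1.476781, sinh=1.086684; start (x,ẋ)=(0.045300, -0.244800) → end (x,ẋ)=(-0.121005, -0.843056)
phase 2: p=0.6550, T=0.318, ωT=0.912660, cosh=1.446197, sinh=1.044742; start (x,ẋ)=(-0.121005, -0.843056) → end (x,ẋ)=(-0.774147, -3.546007)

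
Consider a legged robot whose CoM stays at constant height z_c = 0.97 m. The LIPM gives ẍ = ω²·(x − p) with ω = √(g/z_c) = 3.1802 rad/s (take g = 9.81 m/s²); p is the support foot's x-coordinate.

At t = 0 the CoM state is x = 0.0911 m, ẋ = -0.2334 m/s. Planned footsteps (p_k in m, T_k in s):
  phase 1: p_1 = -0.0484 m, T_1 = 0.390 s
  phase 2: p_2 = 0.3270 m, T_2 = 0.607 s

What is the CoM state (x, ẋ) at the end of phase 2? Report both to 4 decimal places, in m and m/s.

phase 1: p=-0.0484, T=0.390, ωT=1.240278, cosh=1.872939, sinh=1.583635; start (x,ẋ)=(0.091100, -0.233400) → end (x,ẋ)=(0.096649, 0.265417)
phase 2: p=0.3270, T=0.607, ωT=1.930381, cosh=3.518616, sinh=3.373523; start (x,ẋ)=(0.096649, 0.265417) → end (x,ẋ)=(-0.201964, -1.537411)

x = -0.2020, ẋ = -1.5374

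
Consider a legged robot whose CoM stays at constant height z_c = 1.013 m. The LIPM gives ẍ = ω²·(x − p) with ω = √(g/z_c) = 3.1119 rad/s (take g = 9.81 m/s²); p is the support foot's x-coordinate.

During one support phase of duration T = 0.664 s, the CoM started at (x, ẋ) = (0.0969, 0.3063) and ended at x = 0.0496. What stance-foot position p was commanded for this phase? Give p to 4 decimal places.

ωT = 3.1119·0.664 = 2.066302; cosh(ωT) = 4.011111, sinh(ωT) = 3.884457
x(T) = p + (x₀−p)·cosh(ωT) + (ẋ₀/ω)·sinh(ωT) ⇒ p·(1 − cosh) = x(T) − x₀·cosh − (ẋ₀/ω)·sinh
numerator   = 0.0496 − (0.0969)·4.011111 − (0.3063/3.1119)·3.884457 = -0.721418
denominator = 1 − 4.011111 = -3.011111
p = -0.721418 / -3.011111 = 0.2396

p = 0.2396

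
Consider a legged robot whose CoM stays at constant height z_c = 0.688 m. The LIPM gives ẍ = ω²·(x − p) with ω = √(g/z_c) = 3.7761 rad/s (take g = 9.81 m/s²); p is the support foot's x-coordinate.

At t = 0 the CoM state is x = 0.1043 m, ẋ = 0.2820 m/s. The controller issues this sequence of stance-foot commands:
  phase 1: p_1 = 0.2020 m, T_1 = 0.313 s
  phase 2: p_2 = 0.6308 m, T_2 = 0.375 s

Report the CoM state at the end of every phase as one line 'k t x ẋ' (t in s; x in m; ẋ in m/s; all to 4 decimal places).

phase 1: p=0.2020, T=0.313, ωT=1.181919, cosh=1.783658, sinh=1.476968; start (x,ẋ)=(0.104300, 0.282000) → end (x,ẋ)=(0.138037, -0.041899)
phase 2: p=0.6308, T=0.375, ωT=1.416038, cosh=2.181717, sinh=1.939043; start (x,ẋ)=(0.138037, -0.041899) → end (x,ẋ)=(-0.465785, -3.699433)

1 0.3130 0.1380 -0.0419
2 0.6880 -0.4658 -3.6994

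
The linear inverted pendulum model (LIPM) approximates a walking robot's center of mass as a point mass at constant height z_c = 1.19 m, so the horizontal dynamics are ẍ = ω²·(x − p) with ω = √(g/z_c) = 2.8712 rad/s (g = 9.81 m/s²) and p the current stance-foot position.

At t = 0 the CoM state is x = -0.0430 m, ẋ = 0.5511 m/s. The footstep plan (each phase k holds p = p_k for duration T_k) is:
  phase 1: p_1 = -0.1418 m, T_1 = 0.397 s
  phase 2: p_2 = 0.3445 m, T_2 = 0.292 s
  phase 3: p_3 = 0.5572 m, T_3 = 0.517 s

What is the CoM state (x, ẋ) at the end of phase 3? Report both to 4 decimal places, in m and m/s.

phase 1: p=-0.1418, T=0.397, ωT=1.139866, cosh=1.723106, sinh=1.403244; start (x,ẋ)=(-0.043000, 0.551100) → end (x,ẋ)=(0.297783, 1.347669)
phase 2: p=0.3445, T=0.292, ωT=0.838390, cosh=1.372524, sinh=0.940118; start (x,ẋ)=(0.297783, 1.347669) → end (x,ẋ)=(0.721647, 1.723604)
phase 3: p=0.5572, T=0.517, ωT=1.484410, cosh=2.319500, sinh=2.092864; start (x,ẋ)=(0.721647, 1.723604) → end (x,ẋ)=(2.194997, 4.986064)

x = 2.1950, ẋ = 4.9861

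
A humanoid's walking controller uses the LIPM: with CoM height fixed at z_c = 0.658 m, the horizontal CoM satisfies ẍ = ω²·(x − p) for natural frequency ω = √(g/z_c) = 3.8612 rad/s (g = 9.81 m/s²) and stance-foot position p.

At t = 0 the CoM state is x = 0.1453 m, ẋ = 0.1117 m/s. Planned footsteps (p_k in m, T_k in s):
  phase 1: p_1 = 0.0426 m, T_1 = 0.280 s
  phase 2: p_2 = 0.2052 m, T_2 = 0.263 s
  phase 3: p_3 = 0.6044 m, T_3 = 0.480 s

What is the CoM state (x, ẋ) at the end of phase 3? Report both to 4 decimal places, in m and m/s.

phase 1: p=0.0426, T=0.280, ωT=1.081136, cosh=1.643618, sinh=1.304408; start (x,ẋ)=(0.145300, 0.111700) → end (x,ẋ)=(0.249135, 0.700849)
phase 2: p=0.2052, T=0.263, ωT=1.015496, cosh=1.561477, sinh=1.199254; start (x,ẋ)=(0.249135, 0.700849) → end (x,ẋ)=(0.491480, 1.297802)
phase 3: p=0.6044, T=0.480, ωT=1.853376, cosh=3.269017, sinh=3.112310; start (x,ẋ)=(0.491480, 1.297802) → end (x,ẋ)=(1.281353, 2.885552)

x = 1.2814, ẋ = 2.8856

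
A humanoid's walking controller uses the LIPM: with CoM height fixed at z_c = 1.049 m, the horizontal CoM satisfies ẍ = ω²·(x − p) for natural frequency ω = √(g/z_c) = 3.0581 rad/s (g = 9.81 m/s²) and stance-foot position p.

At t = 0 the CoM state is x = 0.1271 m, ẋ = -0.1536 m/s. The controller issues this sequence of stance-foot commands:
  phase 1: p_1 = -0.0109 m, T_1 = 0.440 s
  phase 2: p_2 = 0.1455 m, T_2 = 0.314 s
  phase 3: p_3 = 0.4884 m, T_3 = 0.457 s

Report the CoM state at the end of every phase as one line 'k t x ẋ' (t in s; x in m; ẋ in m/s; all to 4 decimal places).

1 0.4400 0.1821 0.4405
2 0.7540 0.3609 0.7846
3 1.2110 0.7020 0.9436

phase 1: p=-0.0109, T=0.440, ωT=1.345564, cosh=2.050372, sinh=1.789980; start (x,ẋ)=(0.127100, -0.153600) → end (x,ẋ)=(0.182146, 0.440466)
phase 2: p=0.1455, T=0.314, ωT=0.960243, cosh=1.497566, sinh=1.114766; start (x,ẋ)=(0.182146, 0.440466) → end (x,ẋ)=(0.360942, 0.784554)
phase 3: p=0.4884, T=0.457, ωT=1.397552, cosh=2.146243, sinh=1.899041; start (x,ẋ)=(0.360942, 0.784554) → end (x,ẋ)=(0.702042, 0.943636)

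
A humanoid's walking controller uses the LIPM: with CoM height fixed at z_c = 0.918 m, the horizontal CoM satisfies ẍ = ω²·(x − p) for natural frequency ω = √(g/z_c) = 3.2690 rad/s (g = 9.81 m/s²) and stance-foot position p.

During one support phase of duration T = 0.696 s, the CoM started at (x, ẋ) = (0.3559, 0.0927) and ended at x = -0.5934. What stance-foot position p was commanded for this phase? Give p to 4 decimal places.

p = 0.6331

ωT = 3.2690·0.696 = 2.275224; cosh(ωT) = 4.916436, sinh(ωT) = 4.813662
x(T) = p + (x₀−p)·cosh(ωT) + (ẋ₀/ω)·sinh(ωT) ⇒ p·(1 − cosh) = x(T) − x₀·cosh − (ẋ₀/ω)·sinh
numerator   = -0.5934 − (0.3559)·4.916436 − (0.0927/3.2690)·4.813662 = -2.479662
denominator = 1 − 4.916436 = -3.916436
p = -2.479662 / -3.916436 = 0.6331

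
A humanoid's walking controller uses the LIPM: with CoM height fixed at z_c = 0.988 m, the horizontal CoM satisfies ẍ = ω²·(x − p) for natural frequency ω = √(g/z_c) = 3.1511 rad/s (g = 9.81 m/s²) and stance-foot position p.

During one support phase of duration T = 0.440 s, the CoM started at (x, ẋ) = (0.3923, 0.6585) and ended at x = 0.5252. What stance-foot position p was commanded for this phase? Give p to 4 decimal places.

p = 0.6225

ωT = 3.1511·0.440 = 1.386484; cosh(ωT) = 2.125356, sinh(ωT) = 1.875403
x(T) = p + (x₀−p)·cosh(ωT) + (ẋ₀/ω)·sinh(ωT) ⇒ p·(1 − cosh) = x(T) − x₀·cosh − (ẋ₀/ω)·sinh
numerator   = 0.5252 − (0.3923)·2.125356 − (0.6585/3.1511)·1.875403 = -0.700489
denominator = 1 − 2.125356 = -1.125356
p = -0.700489 / -1.125356 = 0.6225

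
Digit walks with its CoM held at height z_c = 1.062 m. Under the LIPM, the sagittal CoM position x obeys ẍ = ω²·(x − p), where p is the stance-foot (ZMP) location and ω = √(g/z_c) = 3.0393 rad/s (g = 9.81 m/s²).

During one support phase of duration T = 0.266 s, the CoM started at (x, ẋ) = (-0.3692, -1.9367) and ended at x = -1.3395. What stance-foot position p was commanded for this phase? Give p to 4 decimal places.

p = 0.7820

ωT = 3.0393·0.266 = 0.808454; cosh(ωT) = 1.344991, sinh(ωT) = 0.899444
x(T) = p + (x₀−p)·cosh(ωT) + (ẋ₀/ω)·sinh(ωT) ⇒ p·(1 − cosh) = x(T) − x₀·cosh − (ẋ₀/ω)·sinh
numerator   = -1.3395 − (-0.3692)·1.344991 − (-1.9367/3.0393)·0.899444 = -0.269786
denominator = 1 − 1.344991 = -0.344991
p = -0.269786 / -0.344991 = 0.7820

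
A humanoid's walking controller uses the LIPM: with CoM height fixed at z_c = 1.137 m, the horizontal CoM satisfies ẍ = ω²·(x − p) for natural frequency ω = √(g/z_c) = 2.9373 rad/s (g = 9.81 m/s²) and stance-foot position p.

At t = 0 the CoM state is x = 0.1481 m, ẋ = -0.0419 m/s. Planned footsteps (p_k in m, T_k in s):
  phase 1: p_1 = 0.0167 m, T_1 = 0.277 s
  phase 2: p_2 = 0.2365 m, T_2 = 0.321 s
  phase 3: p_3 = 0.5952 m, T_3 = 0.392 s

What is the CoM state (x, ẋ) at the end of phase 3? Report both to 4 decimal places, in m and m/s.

x = 0.1422, ẋ = -0.9412

phase 1: p=0.0167, T=0.277, ωT=0.813632, cosh=1.349666, sinh=0.906421; start (x,ẋ)=(0.148100, -0.041900) → end (x,ẋ)=(0.181116, 0.293292)
phase 2: p=0.2365, T=0.321, ωT=0.942873, cosh=1.478427, sinh=1.088920; start (x,ẋ)=(0.181116, 0.293292) → end (x,ẋ)=(0.263349, 0.256467)
phase 3: p=0.5952, T=0.392, ωT=1.151422, cosh=1.739436, sinh=1.423249; start (x,ẋ)=(0.263349, 0.256467) → end (x,ẋ)=(0.142236, -0.941198)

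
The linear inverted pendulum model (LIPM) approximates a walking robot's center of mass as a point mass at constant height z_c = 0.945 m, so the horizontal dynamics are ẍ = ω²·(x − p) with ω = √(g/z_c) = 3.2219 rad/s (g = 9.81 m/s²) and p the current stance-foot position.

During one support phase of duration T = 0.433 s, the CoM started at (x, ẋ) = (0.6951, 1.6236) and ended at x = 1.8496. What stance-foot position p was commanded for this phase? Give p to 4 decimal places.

ωT = 3.2219·0.433 = 1.395083; cosh(ωT) = 2.141560, sinh(ωT) = 1.893748
x(T) = p + (x₀−p)·cosh(ωT) + (ẋ₀/ω)·sinh(ωT) ⇒ p·(1 − cosh) = x(T) − x₀·cosh − (ẋ₀/ω)·sinh
numerator   = 1.8496 − (0.6951)·2.141560 − (1.6236/3.2219)·1.893748 = -0.593308
denominator = 1 − 2.141560 = -1.141560
p = -0.593308 / -1.141560 = 0.5197

p = 0.5197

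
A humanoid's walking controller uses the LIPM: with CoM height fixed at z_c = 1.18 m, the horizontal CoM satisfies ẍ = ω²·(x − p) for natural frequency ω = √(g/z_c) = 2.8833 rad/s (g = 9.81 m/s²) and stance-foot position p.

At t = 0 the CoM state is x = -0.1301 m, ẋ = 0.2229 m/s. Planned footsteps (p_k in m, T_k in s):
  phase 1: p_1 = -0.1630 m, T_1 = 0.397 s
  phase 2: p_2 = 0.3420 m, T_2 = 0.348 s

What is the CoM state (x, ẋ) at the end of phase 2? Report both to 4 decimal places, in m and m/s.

phase 1: p=-0.1630, T=0.397, ωT=1.144670, cosh=1.729867, sinh=1.411538; start (x,ẋ)=(-0.130100, 0.222900) → end (x,ẋ)=(0.003035, 0.519487)
phase 2: p=0.3420, T=0.348, ωT=1.003388, cosh=1.547072, sinh=1.180437; start (x,ẋ)=(0.003035, 0.519487) → end (x,ẋ)=(0.030277, -0.350003)

x = 0.0303, ẋ = -0.3500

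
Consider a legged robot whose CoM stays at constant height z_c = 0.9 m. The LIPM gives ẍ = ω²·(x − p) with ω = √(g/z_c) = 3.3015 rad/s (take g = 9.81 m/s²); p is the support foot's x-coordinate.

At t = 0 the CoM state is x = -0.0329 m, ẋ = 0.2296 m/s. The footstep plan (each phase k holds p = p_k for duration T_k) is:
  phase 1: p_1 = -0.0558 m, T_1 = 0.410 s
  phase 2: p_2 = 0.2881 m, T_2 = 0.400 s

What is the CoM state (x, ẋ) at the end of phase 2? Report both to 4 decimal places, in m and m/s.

phase 1: p=-0.0558, T=0.410, ωT=1.353615, cosh=2.064850, sinh=1.806545; start (x,ẋ)=(-0.032900, 0.229600) → end (x,ẋ)=(0.117120, 0.610672)
phase 2: p=0.2881, T=0.400, ωT=1.320600, cosh=2.006322, sinh=1.739347; start (x,ẋ)=(0.117120, 0.610672) → end (x,ẋ)=(0.266782, 0.243359)

x = 0.2668, ẋ = 0.2434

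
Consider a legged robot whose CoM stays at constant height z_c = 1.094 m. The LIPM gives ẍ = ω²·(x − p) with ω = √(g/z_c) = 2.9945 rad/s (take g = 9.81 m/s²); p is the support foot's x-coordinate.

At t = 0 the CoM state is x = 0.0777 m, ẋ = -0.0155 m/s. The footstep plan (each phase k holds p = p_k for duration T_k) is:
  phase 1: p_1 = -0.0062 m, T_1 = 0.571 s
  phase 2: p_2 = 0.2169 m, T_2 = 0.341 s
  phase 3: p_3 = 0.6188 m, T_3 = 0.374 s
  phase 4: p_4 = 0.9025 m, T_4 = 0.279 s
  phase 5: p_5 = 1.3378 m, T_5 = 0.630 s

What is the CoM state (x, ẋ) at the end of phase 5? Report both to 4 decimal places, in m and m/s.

phase 1: p=-0.0062, T=0.571, ωT=1.709859, cosh=2.854538, sinh=2.673647; start (x,ẋ)=(0.077700, -0.015500) → end (x,ẋ)=(0.219457, 0.627478)
phase 2: p=0.2169, T=0.341, ωT=1.021124, cosh=1.568252, sinh=1.208063; start (x,ẋ)=(0.219457, 0.627478) → end (x,ẋ)=(0.474051, 0.993292)
phase 3: p=0.6188, T=0.374, ωT=1.119943, cosh=1.695489, sinh=1.369191; start (x,ẋ)=(0.474051, 0.993292) → end (x,ẋ)=(0.827547, 1.090638)
phase 4: p=0.9025, T=0.279, ωT=0.835466, cosh=1.369780, sinh=0.936107; start (x,ẋ)=(0.827547, 1.090638) → end (x,ẋ)=(1.140774, 1.283829)
phase 5: p=1.3378, T=0.630, ωT=1.886535, cosh=3.374034, sinh=3.222438; start (x,ẋ)=(1.140774, 1.283829) → end (x,ẋ)=(2.054581, 2.430466)

x = 2.0546, ẋ = 2.4305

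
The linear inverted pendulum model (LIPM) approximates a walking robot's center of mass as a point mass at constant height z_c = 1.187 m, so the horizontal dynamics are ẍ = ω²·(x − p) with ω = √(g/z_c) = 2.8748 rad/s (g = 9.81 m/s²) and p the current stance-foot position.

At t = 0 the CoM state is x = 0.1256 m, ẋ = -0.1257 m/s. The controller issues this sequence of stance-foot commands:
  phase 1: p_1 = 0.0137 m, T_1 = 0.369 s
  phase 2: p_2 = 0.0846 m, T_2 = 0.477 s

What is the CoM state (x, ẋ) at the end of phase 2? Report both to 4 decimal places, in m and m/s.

x = 0.3308, ẋ = 0.7201

phase 1: p=0.0137, T=0.369, ωT=1.060801, cosh=1.617431, sinh=1.271253; start (x,ẋ)=(0.125600, -0.125700) → end (x,ẋ)=(0.139105, 0.205638)
phase 2: p=0.0846, T=0.477, ωT=1.371280, cosh=2.097086, sinh=1.843304; start (x,ẋ)=(0.139105, 0.205638) → end (x,ẋ)=(0.330756, 0.720072)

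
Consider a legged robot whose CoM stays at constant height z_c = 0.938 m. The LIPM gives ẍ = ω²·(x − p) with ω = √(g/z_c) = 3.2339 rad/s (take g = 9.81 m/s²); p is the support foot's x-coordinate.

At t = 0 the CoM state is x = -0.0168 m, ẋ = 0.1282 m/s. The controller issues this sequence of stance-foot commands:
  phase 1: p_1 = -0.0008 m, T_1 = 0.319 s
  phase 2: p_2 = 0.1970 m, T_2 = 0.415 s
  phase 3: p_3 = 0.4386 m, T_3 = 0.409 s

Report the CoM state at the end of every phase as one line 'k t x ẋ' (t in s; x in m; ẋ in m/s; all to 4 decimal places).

1 0.3190 0.0224 0.1393
2 0.7340 -0.0830 -0.7216
3 1.1430 -0.9988 -4.3912

phase 1: p=-0.0008, T=0.319, ωT=1.031614, cosh=1.581011, sinh=1.224580; start (x,ẋ)=(-0.016800, 0.128200) → end (x,ẋ)=(0.022449, 0.139323)
phase 2: p=0.1970, T=0.415, ωT=1.342069, cosh=2.044128, sinh=1.782823; start (x,ẋ)=(0.022449, 0.139323) → end (x,ẋ)=(-0.082996, -0.721574)
phase 3: p=0.4386, T=0.409, ωT=1.322665, cosh=2.009918, sinh=1.743493; start (x,ẋ)=(-0.082996, -0.721574) → end (x,ẋ)=(-0.998788, -4.391212)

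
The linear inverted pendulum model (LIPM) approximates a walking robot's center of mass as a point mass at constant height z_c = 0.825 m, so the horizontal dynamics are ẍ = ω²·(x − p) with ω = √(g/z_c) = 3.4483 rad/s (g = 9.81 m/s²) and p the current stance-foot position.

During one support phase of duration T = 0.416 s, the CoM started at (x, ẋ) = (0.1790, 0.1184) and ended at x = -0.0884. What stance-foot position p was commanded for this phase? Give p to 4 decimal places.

ωT = 3.4483·0.416 = 1.434493; cosh(ωT) = 2.217876, sinh(ωT) = 1.979640
x(T) = p + (x₀−p)·cosh(ωT) + (ẋ₀/ω)·sinh(ωT) ⇒ p·(1 − cosh) = x(T) − x₀·cosh − (ẋ₀/ω)·sinh
numerator   = -0.0884 − (0.1790)·2.217876 − (0.1184/3.4483)·1.979640 = -0.553372
denominator = 1 − 2.217876 = -1.217876
p = -0.553372 / -1.217876 = 0.4544

p = 0.4544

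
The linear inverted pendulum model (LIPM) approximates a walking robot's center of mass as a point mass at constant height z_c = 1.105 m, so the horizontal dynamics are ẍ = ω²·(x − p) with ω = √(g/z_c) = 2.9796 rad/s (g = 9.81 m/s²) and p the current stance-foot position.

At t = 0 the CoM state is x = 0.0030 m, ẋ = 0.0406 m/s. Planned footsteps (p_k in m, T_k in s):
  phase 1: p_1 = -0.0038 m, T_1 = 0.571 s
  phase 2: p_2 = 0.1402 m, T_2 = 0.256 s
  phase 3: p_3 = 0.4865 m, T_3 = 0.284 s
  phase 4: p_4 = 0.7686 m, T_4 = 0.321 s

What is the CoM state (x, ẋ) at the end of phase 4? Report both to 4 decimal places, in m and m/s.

x = -0.9454, ẋ = -4.5808

phase 1: p=-0.0038, T=0.571, ωT=1.701352, cosh=2.831894, sinh=2.649457; start (x,ẋ)=(0.003000, 0.040600) → end (x,ẋ)=(0.051558, 0.168656)
phase 2: p=0.1402, T=0.256, ωT=0.762778, cosh=1.305296, sinh=0.838927; start (x,ẋ)=(0.051558, 0.168656) → end (x,ẋ)=(0.071983, -0.001428)
phase 3: p=0.4865, T=0.284, ωT=0.846206, cosh=1.379914, sinh=0.950874; start (x,ẋ)=(0.071983, -0.001428) → end (x,ẋ)=(-0.085954, -1.176391)
phase 4: p=0.7686, T=0.321, ωT=0.956452, cosh=1.493350, sinh=1.109096; start (x,ẋ)=(-0.085954, -1.176391) → end (x,ẋ)=(-0.945436, -4.580775)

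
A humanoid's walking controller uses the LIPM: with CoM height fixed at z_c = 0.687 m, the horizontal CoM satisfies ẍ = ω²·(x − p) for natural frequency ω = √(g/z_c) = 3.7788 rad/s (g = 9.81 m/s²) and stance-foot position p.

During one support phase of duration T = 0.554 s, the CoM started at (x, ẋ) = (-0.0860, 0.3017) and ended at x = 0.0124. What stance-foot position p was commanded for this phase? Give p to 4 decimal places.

p = -0.0153

ωT = 3.7788·0.554 = 2.093455; cosh(ωT) = 4.118079, sinh(ωT) = 3.994819
x(T) = p + (x₀−p)·cosh(ωT) + (ẋ₀/ω)·sinh(ωT) ⇒ p·(1 − cosh) = x(T) − x₀·cosh − (ẋ₀/ω)·sinh
numerator   = 0.0124 − (-0.0860)·4.118079 − (0.3017/3.7788)·3.994819 = 0.047608
denominator = 1 − 4.118079 = -3.118079
p = 0.047608 / -3.118079 = -0.0153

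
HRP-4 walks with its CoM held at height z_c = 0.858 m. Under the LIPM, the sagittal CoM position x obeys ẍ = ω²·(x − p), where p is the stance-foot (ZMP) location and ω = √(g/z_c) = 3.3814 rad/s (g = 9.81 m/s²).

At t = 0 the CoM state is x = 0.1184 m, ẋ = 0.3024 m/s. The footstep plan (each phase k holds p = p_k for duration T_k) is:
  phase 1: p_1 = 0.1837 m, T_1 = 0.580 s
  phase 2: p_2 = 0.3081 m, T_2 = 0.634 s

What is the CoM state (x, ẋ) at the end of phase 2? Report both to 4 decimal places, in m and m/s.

phase 1: p=0.1837, T=0.580, ωT=1.961212, cosh=3.624312, sinh=3.483624; start (x,ẋ)=(0.118400, 0.302400) → end (x,ẋ)=(0.258574, 0.326789)
phase 2: p=0.3081, T=0.634, ωT=2.143808, cosh=4.324535, sinh=4.207327; start (x,ẋ)=(0.258574, 0.326789) → end (x,ẋ)=(0.500534, 0.708626)

x = 0.5005, ẋ = 0.7086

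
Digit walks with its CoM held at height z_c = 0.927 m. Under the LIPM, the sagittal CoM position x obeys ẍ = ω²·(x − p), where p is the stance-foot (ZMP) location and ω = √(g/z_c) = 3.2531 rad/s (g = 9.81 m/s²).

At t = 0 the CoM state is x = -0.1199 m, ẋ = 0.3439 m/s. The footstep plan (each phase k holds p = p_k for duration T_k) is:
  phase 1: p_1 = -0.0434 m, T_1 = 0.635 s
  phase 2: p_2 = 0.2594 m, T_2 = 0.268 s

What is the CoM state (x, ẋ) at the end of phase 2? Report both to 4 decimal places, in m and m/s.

phase 1: p=-0.0434, T=0.635, ωT=2.065719, cosh=4.008846, sinh=3.882119; start (x,ẋ)=(-0.119900, 0.343900) → end (x,ẋ)=(0.060320, 0.412530)
phase 2: p=0.2594, T=0.268, ωT=0.871831, cosh=1.404735, sinh=0.986550; start (x,ẋ)=(0.060320, 0.412530) → end (x,ẋ)=(0.104851, -0.059422)

x = 0.1049, ẋ = -0.0594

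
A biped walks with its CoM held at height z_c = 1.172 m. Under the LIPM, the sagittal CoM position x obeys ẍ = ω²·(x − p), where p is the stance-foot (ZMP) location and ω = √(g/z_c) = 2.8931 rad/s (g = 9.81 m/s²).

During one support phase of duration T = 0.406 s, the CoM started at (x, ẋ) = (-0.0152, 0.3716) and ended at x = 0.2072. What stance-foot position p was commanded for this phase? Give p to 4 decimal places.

p = -0.0597

ωT = 2.8931·0.406 = 1.174599; cosh(ωT) = 1.772893, sinh(ωT) = 1.463950
x(T) = p + (x₀−p)·cosh(ωT) + (ẋ₀/ω)·sinh(ωT) ⇒ p·(1 − cosh) = x(T) − x₀·cosh − (ẋ₀/ω)·sinh
numerator   = 0.2072 − (-0.0152)·1.772893 − (0.3716/2.8931)·1.463950 = 0.046113
denominator = 1 − 1.772893 = -0.772893
p = 0.046113 / -0.772893 = -0.0597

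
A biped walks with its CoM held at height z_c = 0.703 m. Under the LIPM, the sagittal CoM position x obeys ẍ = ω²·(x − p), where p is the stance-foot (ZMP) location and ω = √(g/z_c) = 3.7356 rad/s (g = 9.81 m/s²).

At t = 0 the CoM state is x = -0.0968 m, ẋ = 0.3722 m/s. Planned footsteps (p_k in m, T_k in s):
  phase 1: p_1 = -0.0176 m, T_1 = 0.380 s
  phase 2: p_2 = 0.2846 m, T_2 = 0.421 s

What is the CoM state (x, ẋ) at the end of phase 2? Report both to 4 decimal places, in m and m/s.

phase 1: p=-0.0176, T=0.380, ωT=1.419528, cosh=2.188498, sinh=1.946670; start (x,ẋ)=(-0.096800, 0.372200) → end (x,ẋ)=(0.003029, 0.238618)
phase 2: p=0.2846, T=0.421, ωT=1.572688, cosh=2.513535, sinh=2.306049; start (x,ẋ)=(0.003029, 0.238618) → end (x,ẋ)=(-0.275835, -1.825809)

x = -0.2758, ẋ = -1.8258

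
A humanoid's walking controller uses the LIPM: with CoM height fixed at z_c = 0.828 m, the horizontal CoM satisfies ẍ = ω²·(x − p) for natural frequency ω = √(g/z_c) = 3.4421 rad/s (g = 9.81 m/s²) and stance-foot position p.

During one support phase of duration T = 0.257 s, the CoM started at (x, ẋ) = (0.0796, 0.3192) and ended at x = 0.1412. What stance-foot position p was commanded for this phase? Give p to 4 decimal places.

p = 0.1552

ωT = 3.4421·0.257 = 0.884620; cosh(ωT) = 1.417467, sinh(ωT) = 1.004596
x(T) = p + (x₀−p)·cosh(ωT) + (ẋ₀/ω)·sinh(ωT) ⇒ p·(1 − cosh) = x(T) − x₀·cosh − (ẋ₀/ω)·sinh
numerator   = 0.1412 − (0.0796)·1.417467 − (0.3192/3.4421)·1.004596 = -0.064791
denominator = 1 − 1.417467 = -0.417467
p = -0.064791 / -0.417467 = 0.1552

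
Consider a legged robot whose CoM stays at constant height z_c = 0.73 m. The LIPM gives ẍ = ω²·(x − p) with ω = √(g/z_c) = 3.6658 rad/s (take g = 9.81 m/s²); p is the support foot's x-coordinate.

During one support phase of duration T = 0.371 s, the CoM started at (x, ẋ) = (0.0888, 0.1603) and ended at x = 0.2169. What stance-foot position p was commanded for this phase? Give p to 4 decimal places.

p = 0.0437

ωT = 3.6658·0.371 = 1.360012; cosh(ωT) = 2.076449, sinh(ωT) = 1.819791
x(T) = p + (x₀−p)·cosh(ωT) + (ẋ₀/ω)·sinh(ωT) ⇒ p·(1 − cosh) = x(T) − x₀·cosh − (ẋ₀/ω)·sinh
numerator   = 0.2169 − (0.0888)·2.076449 − (0.1603/3.6658)·1.819791 = -0.047065
denominator = 1 − 2.076449 = -1.076449
p = -0.047065 / -1.076449 = 0.0437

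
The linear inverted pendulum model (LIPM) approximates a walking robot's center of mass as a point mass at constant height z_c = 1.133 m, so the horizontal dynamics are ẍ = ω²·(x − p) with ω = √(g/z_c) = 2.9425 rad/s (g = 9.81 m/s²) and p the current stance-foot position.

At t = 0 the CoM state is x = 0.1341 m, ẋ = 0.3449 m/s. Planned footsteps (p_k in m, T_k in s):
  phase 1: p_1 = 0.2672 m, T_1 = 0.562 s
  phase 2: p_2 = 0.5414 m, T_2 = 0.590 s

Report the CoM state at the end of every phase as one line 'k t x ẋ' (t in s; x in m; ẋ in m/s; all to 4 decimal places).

phase 1: p=0.2672, T=0.562, ωT=1.653685, cosh=2.708773, sinh=2.517430; start (x,ẋ)=(0.134100, 0.344900) → end (x,ẋ)=(0.201738, -0.051687)
phase 2: p=0.5414, T=0.590, ωT=1.736075, cosh=2.925618, sinh=2.749407; start (x,ẋ)=(0.201738, -0.051687) → end (x,ẋ)=(-0.500615, -2.899124)

1 0.5620 0.2017 -0.0517
2 1.1520 -0.5006 -2.8991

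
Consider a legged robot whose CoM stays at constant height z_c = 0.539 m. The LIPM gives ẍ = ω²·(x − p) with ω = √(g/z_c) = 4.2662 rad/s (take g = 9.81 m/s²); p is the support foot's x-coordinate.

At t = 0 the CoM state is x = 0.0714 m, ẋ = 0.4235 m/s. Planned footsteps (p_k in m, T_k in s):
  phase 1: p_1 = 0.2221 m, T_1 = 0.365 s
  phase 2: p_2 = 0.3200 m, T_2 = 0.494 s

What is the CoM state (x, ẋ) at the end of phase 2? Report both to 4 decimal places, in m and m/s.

x = -1.0959, ẋ = -5.9625

phase 1: p=0.2221, T=0.365, ωT=1.557163, cosh=2.478036, sinh=2.267303; start (x,ẋ)=(0.071400, 0.423500) → end (x,ẋ)=(0.073732, -0.408238)
phase 2: p=0.3200, T=0.494, ωT=2.107503, cosh=4.174605, sinh=4.053064; start (x,ẋ)=(0.073732, -0.408238) → end (x,ẋ)=(-1.095914, -5.962495)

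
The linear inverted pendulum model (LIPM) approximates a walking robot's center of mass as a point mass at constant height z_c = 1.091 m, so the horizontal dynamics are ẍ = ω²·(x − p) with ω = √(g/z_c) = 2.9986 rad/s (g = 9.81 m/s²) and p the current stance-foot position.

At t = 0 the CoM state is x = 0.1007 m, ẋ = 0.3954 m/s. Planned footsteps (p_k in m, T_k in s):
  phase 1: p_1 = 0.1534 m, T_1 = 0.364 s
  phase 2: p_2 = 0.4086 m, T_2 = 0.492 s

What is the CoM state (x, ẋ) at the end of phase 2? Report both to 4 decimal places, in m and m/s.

phase 1: p=0.1534, T=0.364, ωT=1.091490, cosh=1.657213, sinh=1.321497; start (x,ẋ)=(0.100700, 0.395400) → end (x,ẋ)=(0.240320, 0.446431)
phase 2: p=0.4086, T=0.492, ωT=1.475311, cosh=2.300552, sinh=2.071844; start (x,ẋ)=(0.240320, 0.446431) → end (x,ẋ)=(0.329918, -0.018427)

x = 0.3299, ẋ = -0.0184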